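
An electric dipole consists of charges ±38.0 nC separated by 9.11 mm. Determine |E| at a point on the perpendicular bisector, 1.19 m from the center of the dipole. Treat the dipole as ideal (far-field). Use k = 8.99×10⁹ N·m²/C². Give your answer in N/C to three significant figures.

E ≈ 1.85 N/C

Dipole moment p = qd = (3.80×10⁻⁸ C)(0.00911 m) = 3.462×10⁻¹⁰ C·m.
In the equatorial plane E = kp/r³.
E = (8.99×10⁹)(3.462×10⁻¹⁰) / (1.19)³ = 1.847 N/C.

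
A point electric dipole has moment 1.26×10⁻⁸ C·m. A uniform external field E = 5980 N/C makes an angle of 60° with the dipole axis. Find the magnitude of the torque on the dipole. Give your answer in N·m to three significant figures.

τ ≈ 6.53×10⁻⁵ N·m

Torque on an electric dipole: τ = pE sinθ.
τ = (1.26×10⁻⁸)(5980)·sin60° = 6.525×10⁻⁵ N·m.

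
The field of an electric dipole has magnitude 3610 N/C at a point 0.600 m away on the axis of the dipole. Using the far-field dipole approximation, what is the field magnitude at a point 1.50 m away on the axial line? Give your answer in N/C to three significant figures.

Dipole fields scale as 1/r³ in the far field; the geometry is the same at both points.
E₂ = E₁ · (r₁/r₂)³ = 3610 · (0.600/1.50)³.
(r₁/r₂)³ = (0.4)³ = 0.064.
E₂ ≈ 231.0 N/C.

E ≈ 231 N/C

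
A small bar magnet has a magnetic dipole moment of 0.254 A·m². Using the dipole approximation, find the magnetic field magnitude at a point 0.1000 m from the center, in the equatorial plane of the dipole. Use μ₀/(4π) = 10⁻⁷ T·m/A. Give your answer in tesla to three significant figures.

In the equatorial plane B = (μ₀/4π)·m/r³ (half the axial value).
B = (10⁻⁷)·(0.254) / (0.100)³ = 2.540×10⁻⁵ T.

B ≈ 2.54×10⁻⁵ T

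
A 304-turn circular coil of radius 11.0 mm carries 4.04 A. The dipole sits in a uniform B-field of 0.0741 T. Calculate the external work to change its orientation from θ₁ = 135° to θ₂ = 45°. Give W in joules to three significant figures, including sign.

m = NIA = NIπa² = 304·(4.04)·π·(0.0110)² = 0.4669 A·m².
W_ext = ΔU = −mB cosθ₂ + mB cosθ₁ = mB(cosθ₁ − cosθ₂).
W = (0.4669)(0.0741)·(cos135° − cos45°) = (0.03460)·(-1.4142) = -0.04893 J.

W ≈ -0.0489 J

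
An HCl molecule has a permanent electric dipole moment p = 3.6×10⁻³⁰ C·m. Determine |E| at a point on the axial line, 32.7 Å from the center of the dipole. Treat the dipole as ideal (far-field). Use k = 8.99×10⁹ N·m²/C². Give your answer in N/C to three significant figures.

On the dipole axis E = 2kp/r³.
E = 2·(8.99×10⁹)(3.60×10⁻³⁰) / (3.27×10⁻⁹)³ = 1.851×10⁶ N/C.

E ≈ 1.85×10⁶ N/C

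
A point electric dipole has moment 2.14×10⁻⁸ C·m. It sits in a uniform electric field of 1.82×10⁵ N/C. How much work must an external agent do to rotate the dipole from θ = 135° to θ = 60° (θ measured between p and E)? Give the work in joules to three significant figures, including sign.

W ≈ -0.00470 J

W_ext = ΔU = U(θ₂) − U(θ₁) = −pE cosθ₂ − (−pE cosθ₁) = pE(cosθ₁ − cosθ₂).
W = (2.14×10⁻⁸)(1.82×10⁵)·(cos135° − cos60°) = (0.003895)·(-1.2071) = -0.004701 J.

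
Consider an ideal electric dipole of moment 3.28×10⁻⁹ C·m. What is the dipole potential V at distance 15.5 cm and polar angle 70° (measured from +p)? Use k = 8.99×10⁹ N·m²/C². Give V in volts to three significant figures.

V ≈ 420 V

The dipole potential is V = kp cosθ / r².
V = (8.99×10⁹)(3.28×10⁻⁹)·cos70° / (0.155)² = 419.8 V.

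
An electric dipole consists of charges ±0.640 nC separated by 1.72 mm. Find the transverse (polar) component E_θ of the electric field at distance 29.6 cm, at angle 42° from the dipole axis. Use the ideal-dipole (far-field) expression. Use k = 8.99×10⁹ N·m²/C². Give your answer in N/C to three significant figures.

E_θ ≈ 0.255 N/C

Dipole moment p = qd = (6.40×10⁻¹⁰ C)(0.00172 m) = 1.101×10⁻¹² C·m.
For a dipole, E_θ = (kp sinθ)/r³.
kp/r³ = (8.99×10⁹)(1.101×10⁻¹²)/(0.296)³ = 0.3817 N/C.
E_θ = 0.3817·sin42° = 0.2554 N/C.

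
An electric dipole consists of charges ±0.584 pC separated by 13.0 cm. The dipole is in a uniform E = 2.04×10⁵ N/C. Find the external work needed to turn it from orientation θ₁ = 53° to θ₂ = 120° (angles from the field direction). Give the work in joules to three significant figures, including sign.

Dipole moment p = qd = (5.84×10⁻¹³ C)(0.130 m) = 7.592×10⁻¹⁴ C·m.
W_ext = ΔU = U(θ₂) − U(θ₁) = −pE cosθ₂ − (−pE cosθ₁) = pE(cosθ₁ − cosθ₂).
W = (7.592×10⁻¹⁴)(2.04×10⁵)·(cos53° − cos120°) = (1.549×10⁻⁸)·(+1.1018) = 1.706×10⁻⁸ J.

W ≈ 1.71×10⁻⁸ J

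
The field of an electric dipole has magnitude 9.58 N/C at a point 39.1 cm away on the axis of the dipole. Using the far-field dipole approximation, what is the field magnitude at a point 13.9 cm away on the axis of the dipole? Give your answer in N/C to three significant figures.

Dipole fields scale as 1/r³ in the far field; the geometry is the same at both points.
E₂ = E₁ · (r₁/r₂)³ = 9.58 · (39.1/13.9)³.
(r₁/r₂)³ = (2.813)³ = 22.26.
E₂ ≈ 213.2 N/C.

E ≈ 213 N/C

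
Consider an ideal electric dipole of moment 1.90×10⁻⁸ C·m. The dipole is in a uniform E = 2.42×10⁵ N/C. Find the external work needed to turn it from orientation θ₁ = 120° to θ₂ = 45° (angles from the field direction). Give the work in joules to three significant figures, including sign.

W ≈ -0.00555 J

W_ext = ΔU = U(θ₂) − U(θ₁) = −pE cosθ₂ − (−pE cosθ₁) = pE(cosθ₁ − cosθ₂).
W = (1.90×10⁻⁸)(2.42×10⁵)·(cos120° − cos45°) = (0.004598)·(-1.2071) = -0.005550 J.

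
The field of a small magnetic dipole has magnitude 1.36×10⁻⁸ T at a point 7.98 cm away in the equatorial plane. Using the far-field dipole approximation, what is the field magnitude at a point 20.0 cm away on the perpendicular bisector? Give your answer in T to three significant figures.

B ≈ 8.64×10⁻¹⁰ T

Dipole fields scale as 1/r³ in the far field; the geometry is the same at both points.
B₂ = B₁ · (r₁/r₂)³ = 1.36×10⁻⁸ · (7.98/20.0)³.
(r₁/r₂)³ = (0.399)³ = 0.06352.
B₂ ≈ 8.639×10⁻¹⁰ T.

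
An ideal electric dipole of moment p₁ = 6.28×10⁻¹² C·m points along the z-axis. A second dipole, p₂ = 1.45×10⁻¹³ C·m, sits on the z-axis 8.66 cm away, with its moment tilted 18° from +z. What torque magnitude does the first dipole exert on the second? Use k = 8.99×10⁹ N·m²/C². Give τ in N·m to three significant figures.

The second dipole sits on the axis of the first, so the field there is axial: E₁ = 2kp₁/r³ along +z.
E₁ = 2(8.99×10⁹)(6.28×10⁻¹²)/(0.0866)³ = 173.9 N/C.
Torque on the second dipole: τ = p₂ E₁ sinθ.
τ = (1.45×10⁻¹³)(173.9)·sin18° = 7.790×10⁻¹² N·m.

τ ≈ 7.79×10⁻¹² N·m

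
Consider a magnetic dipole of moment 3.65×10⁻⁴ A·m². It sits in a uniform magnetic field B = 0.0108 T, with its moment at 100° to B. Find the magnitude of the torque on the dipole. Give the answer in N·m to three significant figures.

τ ≈ 3.88×10⁻⁶ N·m

Torque on a magnetic dipole: τ = mB sinθ.
τ = (3.65×10⁻⁴)(0.0108)·sin100° = 3.882×10⁻⁶ N·m.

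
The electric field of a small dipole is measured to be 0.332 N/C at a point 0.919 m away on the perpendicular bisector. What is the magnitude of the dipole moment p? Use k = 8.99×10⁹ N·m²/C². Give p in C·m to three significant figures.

In the equatorial plane E = kp/r³, so p = Er³/(k).
p = (0.332)·(0.919)³ / (8.99×10⁹) = 2.866×10⁻¹¹ C·m.

p ≈ 2.87×10⁻¹¹ C·m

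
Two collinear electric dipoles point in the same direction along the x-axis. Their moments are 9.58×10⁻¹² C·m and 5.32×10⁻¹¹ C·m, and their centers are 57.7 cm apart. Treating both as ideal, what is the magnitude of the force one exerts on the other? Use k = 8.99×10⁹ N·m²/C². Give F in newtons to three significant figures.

On-axis field of dipole 1 at distance r: E = 2kp₁/r³. Force on dipole 2 is F = p₂·dE/dr (gradient along axis).
dE/dr = −6kp₁/r⁴, so |F| = 6kp₁p₂/r⁴ (attractive for aligned moments).
F = 6(8.99×10⁹)(9.58×10⁻¹²)(5.32×10⁻¹¹)/(0.577)⁴ = 2.480×10⁻¹⁰ N.

F ≈ 2.48×10⁻¹⁰ N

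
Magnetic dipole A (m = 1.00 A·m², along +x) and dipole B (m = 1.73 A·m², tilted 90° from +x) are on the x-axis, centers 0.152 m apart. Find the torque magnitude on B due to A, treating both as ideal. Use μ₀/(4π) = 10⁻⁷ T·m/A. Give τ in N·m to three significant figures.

τ ≈ 9.85×10⁻⁵ N·m

Dipole B is on the axis of dipole A, so B₁ there is axial: B₁ = (μ₀/4π)·2m₁/r³ along +x.
B₁ = 2(10⁻⁷)(1.00)/(0.152)³ = 5.695×10⁻⁵ T.
τ = m₂ B₁ sinθ.
τ = (1.73)(5.695×10⁻⁵)·sin90° = 9.852×10⁻⁵ N·m.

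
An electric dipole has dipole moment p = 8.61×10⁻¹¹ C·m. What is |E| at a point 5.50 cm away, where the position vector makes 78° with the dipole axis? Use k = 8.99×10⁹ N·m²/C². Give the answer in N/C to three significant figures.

E ≈ 4940 N/C

At angle θ the dipole field magnitude is E = (kp/r³)·√(1 + 3cos²θ).
kp/r³ = (8.99×10⁹)(8.61×10⁻¹¹) / (0.0550)³ = 4652 N/C.
√(1 + 3cos²78°) = √(1 + 3·0.0432) = √1.1297 ≈ 1.0629.
E ≈ 4652 × 1.063 = 4945 N/C.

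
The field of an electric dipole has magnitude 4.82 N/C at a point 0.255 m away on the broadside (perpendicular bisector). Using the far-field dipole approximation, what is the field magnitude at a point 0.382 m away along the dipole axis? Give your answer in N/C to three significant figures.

Dipole fields scale as 1/r³ in the far field.
The axial field is twice the equatorial field at the same r, so the geometry factor is 2/1.
E₂ = E₁ · (2/1) · (r₁/r₂)³ = 4.82 · 2 · (0.255/0.382)³.
(r₁/r₂)³ = (0.6675)³ = 0.2975.
E₂ ≈ 2.868 N/C.

E ≈ 2.87 N/C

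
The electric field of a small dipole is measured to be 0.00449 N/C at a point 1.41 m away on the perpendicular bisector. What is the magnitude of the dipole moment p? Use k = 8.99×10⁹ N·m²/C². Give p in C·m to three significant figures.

p ≈ 1.40×10⁻¹² C·m

In the equatorial plane E = kp/r³, so p = Er³/(k).
p = (0.00449)·(1.41)³ / (8.99×10⁹) = 1.400×10⁻¹² C·m.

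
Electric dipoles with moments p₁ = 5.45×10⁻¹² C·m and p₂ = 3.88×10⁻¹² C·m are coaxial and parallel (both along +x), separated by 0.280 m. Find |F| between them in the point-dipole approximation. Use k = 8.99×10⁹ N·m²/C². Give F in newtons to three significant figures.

On-axis field of dipole 1 at distance r: E = 2kp₁/r³. Force on dipole 2 is F = p₂·dE/dr (gradient along axis).
dE/dr = −6kp₁/r⁴, so |F| = 6kp₁p₂/r⁴ (attractive for aligned moments).
F = 6(8.99×10⁹)(5.45×10⁻¹²)(3.88×10⁻¹²)/(0.280)⁴ = 1.856×10⁻¹⁰ N.

F ≈ 1.86×10⁻¹⁰ N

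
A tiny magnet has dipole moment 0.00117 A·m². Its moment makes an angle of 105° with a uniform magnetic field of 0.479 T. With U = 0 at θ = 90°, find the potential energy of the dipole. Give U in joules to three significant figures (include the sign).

U = −m·B = −mB cosθ.
U = −(0.00117)(0.479)·cos105° = 1.450×10⁻⁴ J.

U ≈ 1.45×10⁻⁴ J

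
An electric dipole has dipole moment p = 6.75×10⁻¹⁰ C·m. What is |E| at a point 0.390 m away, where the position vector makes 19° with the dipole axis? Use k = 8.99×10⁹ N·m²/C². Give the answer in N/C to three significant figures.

E ≈ 196 N/C

At angle θ the dipole field magnitude is E = (kp/r³)·√(1 + 3cos²θ).
kp/r³ = (8.99×10⁹)(6.75×10⁻¹⁰) / (0.390)³ = 102.3 N/C.
√(1 + 3cos²19°) = √(1 + 3·0.8940) = √3.6820 ≈ 1.9189.
E ≈ 102.3 × 1.919 = 196.3 N/C.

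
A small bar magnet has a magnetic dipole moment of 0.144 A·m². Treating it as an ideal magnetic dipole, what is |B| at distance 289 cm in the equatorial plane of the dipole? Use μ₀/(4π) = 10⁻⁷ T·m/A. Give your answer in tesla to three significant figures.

B ≈ 5.97×10⁻¹⁰ T

In the equatorial plane B = (μ₀/4π)·m/r³ (half the axial value).
B = (10⁻⁷)·(0.144) / (2.89)³ = 5.966×10⁻¹⁰ T.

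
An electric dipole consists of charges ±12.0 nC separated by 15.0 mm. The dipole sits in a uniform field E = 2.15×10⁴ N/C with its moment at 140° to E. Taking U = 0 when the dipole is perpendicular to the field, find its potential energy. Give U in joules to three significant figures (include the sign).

U ≈ 2.96×10⁻⁶ J

Dipole moment p = qd = (1.20×10⁻⁸ C)(0.0150 m) = 1.80×10⁻¹⁰ C·m.
U = −p·E = −pE cosθ.
U = −(1.80×10⁻¹⁰)(2.15×10⁴)·cos140° = 2.965×10⁻⁶ J.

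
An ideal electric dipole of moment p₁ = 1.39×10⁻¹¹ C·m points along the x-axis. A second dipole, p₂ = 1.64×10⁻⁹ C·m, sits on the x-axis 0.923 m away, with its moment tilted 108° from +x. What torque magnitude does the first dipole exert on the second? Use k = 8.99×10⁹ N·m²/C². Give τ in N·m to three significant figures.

The second dipole sits on the axis of the first, so the field there is axial: E₁ = 2kp₁/r³ along +x.
E₁ = 2(8.99×10⁹)(1.39×10⁻¹¹)/(0.923)³ = 0.3178 N/C.
Torque on the second dipole: τ = p₂ E₁ sinθ.
τ = (1.64×10⁻⁹)(0.3178)·sin108° = 4.957×10⁻¹⁰ N·m.

τ ≈ 4.96×10⁻¹⁰ N·m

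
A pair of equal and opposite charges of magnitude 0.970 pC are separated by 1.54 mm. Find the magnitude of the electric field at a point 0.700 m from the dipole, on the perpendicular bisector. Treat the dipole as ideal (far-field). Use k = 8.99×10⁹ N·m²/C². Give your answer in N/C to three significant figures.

Dipole moment p = qd = (9.70×10⁻¹³ C)(0.00154 m) = 1.494×10⁻¹⁵ C·m.
On the perpendicular bisector E = kp/r³ (half the axial value at the same distance).
E = (8.99×10⁹)(1.494×10⁻¹⁵) / (0.700)³ = 3.916×10⁻⁵ N/C.

E ≈ 3.92×10⁻⁵ N/C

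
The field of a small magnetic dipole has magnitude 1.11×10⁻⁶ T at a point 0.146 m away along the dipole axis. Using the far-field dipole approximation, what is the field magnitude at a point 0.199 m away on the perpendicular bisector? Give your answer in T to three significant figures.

B ≈ 2.19×10⁻⁷ T

Dipole fields scale as 1/r³ in the far field.
The axial field is twice the equatorial field at the same r, so the geometry factor is 1/2.
B₂ = B₁ · (1/2) · (r₁/r₂)³ = 1.11×10⁻⁶ · 0.5 · (0.146/0.199)³.
(r₁/r₂)³ = (0.7337)³ = 0.3949.
B₂ ≈ 2.192×10⁻⁷ T.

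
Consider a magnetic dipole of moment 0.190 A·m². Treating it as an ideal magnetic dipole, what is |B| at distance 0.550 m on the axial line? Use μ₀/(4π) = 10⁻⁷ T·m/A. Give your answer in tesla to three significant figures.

On axis B = (μ₀/4π)·2m/r³.
B = 2·(10⁻⁷)·(0.190) / (0.550)³ = 2.284×10⁻⁷ T.

B ≈ 2.28×10⁻⁷ T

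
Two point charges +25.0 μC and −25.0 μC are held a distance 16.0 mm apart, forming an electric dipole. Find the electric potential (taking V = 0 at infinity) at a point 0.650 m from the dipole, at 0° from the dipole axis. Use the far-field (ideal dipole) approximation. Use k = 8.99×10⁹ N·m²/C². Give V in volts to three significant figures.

V ≈ 8510 V

Dipole moment p = qd = (2.50×10⁻⁵ C)(0.0160 m) = 4.00×10⁻⁷ C·m.
The dipole potential is V = kp cosθ / r².
V = (8.99×10⁹)(4.00×10⁻⁷)·cos0° / (0.650)² = 8511 V.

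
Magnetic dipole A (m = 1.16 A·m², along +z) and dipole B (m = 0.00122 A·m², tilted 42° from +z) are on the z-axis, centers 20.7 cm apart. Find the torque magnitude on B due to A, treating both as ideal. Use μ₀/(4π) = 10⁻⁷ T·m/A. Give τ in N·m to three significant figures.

Dipole B is on the axis of dipole A, so B₁ there is axial: B₁ = (μ₀/4π)·2m₁/r³ along +z.
B₁ = 2(10⁻⁷)(1.16)/(0.207)³ = 2.616×10⁻⁵ T.
τ = m₂ B₁ sinθ.
τ = (0.00122)(2.616×10⁻⁵)·sin42° = 2.135×10⁻⁸ N·m.

τ ≈ 2.14×10⁻⁸ N·m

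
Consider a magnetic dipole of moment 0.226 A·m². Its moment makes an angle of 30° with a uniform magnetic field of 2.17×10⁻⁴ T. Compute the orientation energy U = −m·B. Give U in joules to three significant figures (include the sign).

U ≈ -4.25×10⁻⁵ J

U = −m·B = −mB cosθ.
U = −(0.226)(2.17×10⁻⁴)·cos30° = -4.247×10⁻⁵ J.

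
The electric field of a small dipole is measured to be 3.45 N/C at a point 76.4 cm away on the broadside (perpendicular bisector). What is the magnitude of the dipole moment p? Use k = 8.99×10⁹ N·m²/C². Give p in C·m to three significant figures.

p ≈ 1.71×10⁻¹⁰ C·m

In the equatorial plane E = kp/r³, so p = Er³/(k).
p = (3.45)·(0.764)³ / (8.99×10⁹) = 1.711×10⁻¹⁰ C·m.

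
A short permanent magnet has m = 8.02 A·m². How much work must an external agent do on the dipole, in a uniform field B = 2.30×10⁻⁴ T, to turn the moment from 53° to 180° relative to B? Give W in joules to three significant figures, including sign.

W ≈ 0.00295 J

W_ext = ΔU = −mB cosθ₂ + mB cosθ₁ = mB(cosθ₁ − cosθ₂).
W = (8.02)(2.30×10⁻⁴)·(cos53° − cos180°) = (0.001845)·(+1.6018) = 0.002955 J.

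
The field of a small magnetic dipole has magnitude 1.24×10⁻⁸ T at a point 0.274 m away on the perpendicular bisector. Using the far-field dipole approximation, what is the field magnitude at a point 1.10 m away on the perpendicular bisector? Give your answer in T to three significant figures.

Dipole fields scale as 1/r³ in the far field; the geometry is the same at both points.
B₂ = B₁ · (r₁/r₂)³ = 1.24×10⁻⁸ · (0.274/1.10)³.
(r₁/r₂)³ = (0.2491)³ = 0.01546.
B₂ ≈ 1.916×10⁻¹⁰ T.

B ≈ 1.92×10⁻¹⁰ T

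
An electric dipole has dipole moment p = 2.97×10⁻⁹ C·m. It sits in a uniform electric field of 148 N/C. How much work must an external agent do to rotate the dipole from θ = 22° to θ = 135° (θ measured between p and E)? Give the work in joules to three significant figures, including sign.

W ≈ 7.18×10⁻⁷ J

W_ext = ΔU = U(θ₂) − U(θ₁) = −pE cosθ₂ − (−pE cosθ₁) = pE(cosθ₁ − cosθ₂).
W = (2.97×10⁻⁹)(148)·(cos22° − cos135°) = (4.396×10⁻⁷)·(+1.6343) = 7.184×10⁻⁷ J.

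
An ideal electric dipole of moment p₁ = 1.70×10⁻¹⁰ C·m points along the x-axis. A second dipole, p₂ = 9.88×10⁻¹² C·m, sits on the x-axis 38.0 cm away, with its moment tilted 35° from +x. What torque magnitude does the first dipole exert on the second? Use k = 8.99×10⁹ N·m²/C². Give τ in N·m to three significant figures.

The second dipole sits on the axis of the first, so the field there is axial: E₁ = 2kp₁/r³ along +x.
E₁ = 2(8.99×10⁹)(1.70×10⁻¹⁰)/(0.380)³ = 55.70 N/C.
Torque on the second dipole: τ = p₂ E₁ sinθ.
τ = (9.88×10⁻¹²)(55.70)·sin35° = 3.157×10⁻¹⁰ N·m.

τ ≈ 3.16×10⁻¹⁰ N·m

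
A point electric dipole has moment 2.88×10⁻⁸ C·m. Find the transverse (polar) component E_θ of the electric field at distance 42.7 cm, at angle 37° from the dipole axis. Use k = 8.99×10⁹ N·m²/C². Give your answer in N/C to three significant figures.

E_θ ≈ 2000 N/C

For a dipole, E_θ = (kp sinθ)/r³.
kp/r³ = (8.99×10⁹)(2.88×10⁻⁸)/(0.427)³ = 3326 N/C.
E_θ = 3326·sin37° = 2001 N/C.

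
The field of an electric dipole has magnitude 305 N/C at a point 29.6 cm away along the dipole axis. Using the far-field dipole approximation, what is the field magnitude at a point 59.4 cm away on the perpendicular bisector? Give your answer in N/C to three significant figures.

Dipole fields scale as 1/r³ in the far field.
The axial field is twice the equatorial field at the same r, so the geometry factor is 1/2.
E₂ = E₁ · (1/2) · (r₁/r₂)³ = 305 · 0.5 · (29.6/59.4)³.
(r₁/r₂)³ = (0.4983)³ = 0.1237.
E₂ ≈ 18.87 N/C.

E ≈ 18.9 N/C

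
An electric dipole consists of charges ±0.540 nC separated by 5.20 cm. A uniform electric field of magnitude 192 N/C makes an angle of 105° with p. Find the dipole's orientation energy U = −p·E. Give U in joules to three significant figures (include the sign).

U ≈ 1.40×10⁻⁹ J

Dipole moment p = qd = (5.40×10⁻¹⁰ C)(0.0520 m) = 2.808×10⁻¹¹ C·m.
U = −p·E = −pE cosθ.
U = −(2.808×10⁻¹¹)(192)·cos105° = 1.395×10⁻⁹ J.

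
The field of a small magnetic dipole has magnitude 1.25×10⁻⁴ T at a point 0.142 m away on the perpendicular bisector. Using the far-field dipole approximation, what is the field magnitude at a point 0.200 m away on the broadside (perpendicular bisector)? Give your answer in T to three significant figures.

B ≈ 4.47×10⁻⁵ T

Dipole fields scale as 1/r³ in the far field; the geometry is the same at both points.
B₂ = B₁ · (r₁/r₂)³ = 1.25×10⁻⁴ · (0.142/0.200)³.
(r₁/r₂)³ = (0.71)³ = 0.3579.
B₂ ≈ 4.474×10⁻⁵ T.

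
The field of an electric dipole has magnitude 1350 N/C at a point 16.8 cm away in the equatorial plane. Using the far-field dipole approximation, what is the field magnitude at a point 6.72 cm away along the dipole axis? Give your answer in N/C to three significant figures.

E ≈ 4.22×10⁴ N/C

Dipole fields scale as 1/r³ in the far field.
The axial field is twice the equatorial field at the same r, so the geometry factor is 2/1.
E₂ = E₁ · (2/1) · (r₁/r₂)³ = 1350 · 2 · (16.8/6.72)³.
(r₁/r₂)³ = (2.5)³ = 15.63.
E₂ ≈ 4.219×10⁴ N/C.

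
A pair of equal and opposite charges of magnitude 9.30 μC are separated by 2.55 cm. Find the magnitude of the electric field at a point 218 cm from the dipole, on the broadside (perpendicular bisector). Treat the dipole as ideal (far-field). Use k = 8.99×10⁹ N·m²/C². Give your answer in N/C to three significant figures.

Dipole moment p = qd = (9.30×10⁻⁶ C)(0.0255 m) = 2.372×10⁻⁷ C·m.
In the equatorial plane E = kp/r³.
E = (8.99×10⁹)(2.372×10⁻⁷) / (2.18)³ = 205.8 N/C.

E ≈ 206 N/C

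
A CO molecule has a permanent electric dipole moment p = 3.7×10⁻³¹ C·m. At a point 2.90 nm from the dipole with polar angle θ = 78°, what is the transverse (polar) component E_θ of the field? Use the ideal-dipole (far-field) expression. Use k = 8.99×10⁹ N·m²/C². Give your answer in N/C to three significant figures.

For a dipole, E_θ = (kp sinθ)/r³.
kp/r³ = (8.99×10⁹)(3.70×10⁻³¹)/(2.90×10⁻⁹)³ = 1.364×10⁵ N/C.
E_θ = 1.364×10⁵·sin78° = 1.334×10⁵ N/C.

E_θ ≈ 1.33×10⁵ N/C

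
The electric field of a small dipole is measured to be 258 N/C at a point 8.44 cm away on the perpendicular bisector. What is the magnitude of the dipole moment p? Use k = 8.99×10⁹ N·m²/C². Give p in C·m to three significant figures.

p ≈ 1.73×10⁻¹¹ C·m

In the equatorial plane E = kp/r³, so p = Er³/(k).
p = (258)·(0.0844)³ / (8.99×10⁹) = 1.725×10⁻¹¹ C·m.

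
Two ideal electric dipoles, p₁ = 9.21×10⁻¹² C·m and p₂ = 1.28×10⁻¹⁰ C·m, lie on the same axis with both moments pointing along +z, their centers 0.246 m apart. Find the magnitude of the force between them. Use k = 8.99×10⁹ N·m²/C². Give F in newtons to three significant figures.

On-axis field of dipole 1 at distance r: E = 2kp₁/r³. Force on dipole 2 is F = p₂·dE/dr (gradient along axis).
dE/dr = −6kp₁/r⁴, so |F| = 6kp₁p₂/r⁴ (attractive for aligned moments).
F = 6(8.99×10⁹)(9.21×10⁻¹²)(1.28×10⁻¹⁰)/(0.246)⁴ = 1.736×10⁻⁸ N.

F ≈ 1.74×10⁻⁸ N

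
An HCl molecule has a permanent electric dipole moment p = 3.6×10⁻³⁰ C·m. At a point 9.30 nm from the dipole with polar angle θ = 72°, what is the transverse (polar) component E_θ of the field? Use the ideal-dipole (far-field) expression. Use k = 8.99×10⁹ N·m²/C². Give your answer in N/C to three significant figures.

For a dipole, E_θ = (kp sinθ)/r³.
kp/r³ = (8.99×10⁹)(3.60×10⁻³⁰)/(9.30×10⁻⁹)³ = 4.024×10⁴ N/C.
E_θ = 4.024×10⁴·sin72° = 3.827×10⁴ N/C.

E_θ ≈ 3.83×10⁴ N/C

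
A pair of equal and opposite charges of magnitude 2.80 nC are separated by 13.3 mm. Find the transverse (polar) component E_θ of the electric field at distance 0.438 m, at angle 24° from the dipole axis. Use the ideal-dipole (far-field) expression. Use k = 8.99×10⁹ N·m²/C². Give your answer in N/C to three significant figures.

E_θ ≈ 1.62 N/C

Dipole moment p = qd = (2.80×10⁻⁹ C)(0.0133 m) = 3.724×10⁻¹¹ C·m.
For a dipole, E_θ = (kp sinθ)/r³.
kp/r³ = (8.99×10⁹)(3.724×10⁻¹¹)/(0.438)³ = 3.984 N/C.
E_θ = 3.984·sin24° = 1.621 N/C.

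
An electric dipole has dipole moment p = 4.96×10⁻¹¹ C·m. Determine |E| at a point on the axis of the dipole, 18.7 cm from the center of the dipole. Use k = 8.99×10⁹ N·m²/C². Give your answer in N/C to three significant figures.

On the dipole axis E = 2kp/r³.
E = 2·(8.99×10⁹)(4.96×10⁻¹¹) / (0.187)³ = 136.4 N/C.

E ≈ 136 N/C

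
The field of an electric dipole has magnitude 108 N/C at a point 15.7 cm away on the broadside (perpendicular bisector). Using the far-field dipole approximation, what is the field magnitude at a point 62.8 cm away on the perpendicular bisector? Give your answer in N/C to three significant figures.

E ≈ 1.69 N/C

Dipole fields scale as 1/r³ in the far field; the geometry is the same at both points.
E₂ = E₁ · (r₁/r₂)³ = 108 · (15.7/62.8)³.
(r₁/r₂)³ = (0.25)³ = 0.01562.
E₂ ≈ 1.688 N/C.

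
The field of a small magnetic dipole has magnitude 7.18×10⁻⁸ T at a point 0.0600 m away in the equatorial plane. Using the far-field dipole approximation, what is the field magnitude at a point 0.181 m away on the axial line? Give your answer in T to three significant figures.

B ≈ 5.23×10⁻⁹ T

Dipole fields scale as 1/r³ in the far field.
The axial field is twice the equatorial field at the same r, so the geometry factor is 2/1.
B₂ = B₁ · (2/1) · (r₁/r₂)³ = 7.18×10⁻⁸ · 2 · (0.0600/0.181)³.
(r₁/r₂)³ = (0.3315)³ = 0.03643.
B₂ ≈ 5.231×10⁻⁹ T.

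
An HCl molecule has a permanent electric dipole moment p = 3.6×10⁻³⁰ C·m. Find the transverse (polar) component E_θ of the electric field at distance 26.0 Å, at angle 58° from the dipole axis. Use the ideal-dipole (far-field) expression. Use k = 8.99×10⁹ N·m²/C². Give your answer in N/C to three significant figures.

For a dipole, E_θ = (kp sinθ)/r³.
kp/r³ = (8.99×10⁹)(3.60×10⁻³⁰)/(2.60×10⁻⁹)³ = 1.841×10⁶ N/C.
E_θ = 1.841×10⁶·sin58° = 1.562×10⁶ N/C.

E_θ ≈ 1.56×10⁶ N/C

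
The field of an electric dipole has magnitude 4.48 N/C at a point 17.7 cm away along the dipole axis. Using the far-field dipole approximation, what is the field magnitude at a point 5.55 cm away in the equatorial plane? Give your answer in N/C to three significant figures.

E ≈ 72.7 N/C

Dipole fields scale as 1/r³ in the far field.
The axial field is twice the equatorial field at the same r, so the geometry factor is 1/2.
E₂ = E₁ · (1/2) · (r₁/r₂)³ = 4.48 · 0.5 · (17.7/5.55)³.
(r₁/r₂)³ = (3.189)³ = 32.44.
E₂ ≈ 72.66 N/C.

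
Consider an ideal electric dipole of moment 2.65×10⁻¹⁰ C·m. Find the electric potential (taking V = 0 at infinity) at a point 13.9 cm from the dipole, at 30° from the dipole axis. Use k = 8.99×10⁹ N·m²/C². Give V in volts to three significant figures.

V ≈ 107 V

The dipole potential is V = kp cosθ / r².
V = (8.99×10⁹)(2.65×10⁻¹⁰)·cos30° / (0.139)² = 106.8 V.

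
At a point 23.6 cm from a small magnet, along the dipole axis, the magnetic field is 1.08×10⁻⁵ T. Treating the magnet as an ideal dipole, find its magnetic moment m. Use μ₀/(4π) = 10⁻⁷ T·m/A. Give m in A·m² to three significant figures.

m ≈ 0.710 A·m²

On axis B = (μ₀/4π)·2m/r³, so m = Br³·4π/(μ₀·2).
m = (1.08×10⁻⁵)·(0.236)³ / (2·10⁻⁷) = 0.7098 A·m².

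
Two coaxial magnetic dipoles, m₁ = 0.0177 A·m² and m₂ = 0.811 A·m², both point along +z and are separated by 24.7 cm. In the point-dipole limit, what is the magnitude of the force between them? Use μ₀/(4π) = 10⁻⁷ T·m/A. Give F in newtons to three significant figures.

On-axis B of dipole 1: B = (μ₀/4π)·2m₁/r³. Force on dipole 2: F = m₂·dB/dr.
dB/dr = −(μ₀/4π)·6m₁/r⁴, so |F| = (μ₀/4π)·6m₁m₂/r⁴.
F = 6(10⁻⁷)(0.0177)(0.811)/(0.247)⁴ = 2.314×10⁻⁶ N.

F ≈ 2.31×10⁻⁶ N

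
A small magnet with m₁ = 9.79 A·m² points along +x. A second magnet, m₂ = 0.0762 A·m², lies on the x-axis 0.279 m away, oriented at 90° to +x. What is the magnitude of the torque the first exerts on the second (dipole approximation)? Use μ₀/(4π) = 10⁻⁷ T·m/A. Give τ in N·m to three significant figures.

τ ≈ 6.87×10⁻⁶ N·m

Dipole B is on the axis of dipole A, so B₁ there is axial: B₁ = (μ₀/4π)·2m₁/r³ along +x.
B₁ = 2(10⁻⁷)(9.79)/(0.279)³ = 9.016×10⁻⁵ T.
τ = m₂ B₁ sinθ.
τ = (0.0762)(9.016×10⁻⁵)·sin90° = 6.870×10⁻⁶ N·m.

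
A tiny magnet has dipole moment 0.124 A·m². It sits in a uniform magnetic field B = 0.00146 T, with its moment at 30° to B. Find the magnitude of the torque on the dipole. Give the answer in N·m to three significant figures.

Torque on a magnetic dipole: τ = mB sinθ.
τ = (0.124)(0.00146)·sin30° = 9.052×10⁻⁵ N·m.

τ ≈ 9.05×10⁻⁵ N·m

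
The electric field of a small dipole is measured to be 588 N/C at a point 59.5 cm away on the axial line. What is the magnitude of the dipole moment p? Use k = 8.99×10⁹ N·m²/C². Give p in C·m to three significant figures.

On axis E = 2kp/r³, so p = Er³/(2k).
p = (588)·(0.595)³ / (2·8.99×10⁹) = 6.889×10⁻⁹ C·m.

p ≈ 6.89×10⁻⁹ C·m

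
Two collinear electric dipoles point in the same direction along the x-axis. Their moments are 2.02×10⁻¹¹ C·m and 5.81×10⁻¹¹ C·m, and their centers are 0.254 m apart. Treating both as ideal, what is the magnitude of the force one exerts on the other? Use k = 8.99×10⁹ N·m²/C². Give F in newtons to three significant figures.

F ≈ 1.52×10⁻⁸ N

On-axis field of dipole 1 at distance r: E = 2kp₁/r³. Force on dipole 2 is F = p₂·dE/dr (gradient along axis).
dE/dr = −6kp₁/r⁴, so |F| = 6kp₁p₂/r⁴ (attractive for aligned moments).
F = 6(8.99×10⁹)(2.02×10⁻¹¹)(5.81×10⁻¹¹)/(0.254)⁴ = 1.521×10⁻⁸ N.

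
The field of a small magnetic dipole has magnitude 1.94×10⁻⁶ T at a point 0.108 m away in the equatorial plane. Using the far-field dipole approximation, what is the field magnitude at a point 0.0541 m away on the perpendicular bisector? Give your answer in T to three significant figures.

B ≈ 1.54×10⁻⁵ T

Dipole fields scale as 1/r³ in the far field; the geometry is the same at both points.
B₂ = B₁ · (r₁/r₂)³ = 1.94×10⁻⁶ · (0.108/0.0541)³.
(r₁/r₂)³ = (1.996)³ = 7.956.
B₂ ≈ 1.543×10⁻⁵ T.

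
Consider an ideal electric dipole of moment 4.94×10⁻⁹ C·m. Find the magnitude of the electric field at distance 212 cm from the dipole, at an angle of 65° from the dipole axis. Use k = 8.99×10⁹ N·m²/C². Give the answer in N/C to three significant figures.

At angle θ the dipole field magnitude is E = (kp/r³)·√(1 + 3cos²θ).
kp/r³ = (8.99×10⁹)(4.94×10⁻⁹) / (2.12)³ = 4.661 N/C.
√(1 + 3cos²65°) = √(1 + 3·0.1786) = √1.5358 ≈ 1.2393.
E ≈ 4.661 × 1.239 = 5.776 N/C.

E ≈ 5.78 N/C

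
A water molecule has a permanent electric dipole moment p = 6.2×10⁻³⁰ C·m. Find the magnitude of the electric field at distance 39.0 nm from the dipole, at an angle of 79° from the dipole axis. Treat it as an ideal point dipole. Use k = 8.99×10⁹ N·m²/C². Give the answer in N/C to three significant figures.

At angle θ the dipole field magnitude is E = (kp/r³)·√(1 + 3cos²θ).
kp/r³ = (8.99×10⁹)(6.20×10⁻³⁰) / (3.90×10⁻⁸)³ = 939.6 N/C.
√(1 + 3cos²79°) = √(1 + 3·0.0364) = √1.1092 ≈ 1.0532.
E ≈ 939.6 × 1.053 = 989.6 N/C.

E ≈ 990 N/C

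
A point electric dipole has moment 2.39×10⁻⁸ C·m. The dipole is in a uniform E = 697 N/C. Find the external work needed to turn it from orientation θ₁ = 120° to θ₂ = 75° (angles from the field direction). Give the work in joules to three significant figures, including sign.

W ≈ -1.26×10⁻⁵ J

W_ext = ΔU = U(θ₂) − U(θ₁) = −pE cosθ₂ − (−pE cosθ₁) = pE(cosθ₁ − cosθ₂).
W = (2.39×10⁻⁸)(697)·(cos120° − cos75°) = (1.666×10⁻⁵)·(-0.7588) = -1.264×10⁻⁵ J.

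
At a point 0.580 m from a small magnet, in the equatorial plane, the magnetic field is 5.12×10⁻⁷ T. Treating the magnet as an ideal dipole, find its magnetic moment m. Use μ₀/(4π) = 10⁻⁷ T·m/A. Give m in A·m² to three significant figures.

m ≈ 0.999 A·m²

In the equatorial plane B = (μ₀/4π)·m/r³, so m = Br³·4π/(μ₀).
m = (5.12×10⁻⁷)·(0.580)³ / (10⁻⁷) = 0.9990 A·m².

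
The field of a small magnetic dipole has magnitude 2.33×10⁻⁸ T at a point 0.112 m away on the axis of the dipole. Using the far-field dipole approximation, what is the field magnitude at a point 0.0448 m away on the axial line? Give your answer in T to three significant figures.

B ≈ 3.64×10⁻⁷ T

Dipole fields scale as 1/r³ in the far field; the geometry is the same at both points.
B₂ = B₁ · (r₁/r₂)³ = 2.33×10⁻⁸ · (0.112/0.0448)³.
(r₁/r₂)³ = (2.5)³ = 15.62.
B₂ ≈ 3.641×10⁻⁷ T.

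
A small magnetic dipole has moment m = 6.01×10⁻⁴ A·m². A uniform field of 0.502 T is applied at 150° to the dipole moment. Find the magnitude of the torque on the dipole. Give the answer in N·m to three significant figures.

τ ≈ 1.51×10⁻⁴ N·m

Torque on a magnetic dipole: τ = mB sinθ.
τ = (6.01×10⁻⁴)(0.502)·sin150° = 1.509×10⁻⁴ N·m.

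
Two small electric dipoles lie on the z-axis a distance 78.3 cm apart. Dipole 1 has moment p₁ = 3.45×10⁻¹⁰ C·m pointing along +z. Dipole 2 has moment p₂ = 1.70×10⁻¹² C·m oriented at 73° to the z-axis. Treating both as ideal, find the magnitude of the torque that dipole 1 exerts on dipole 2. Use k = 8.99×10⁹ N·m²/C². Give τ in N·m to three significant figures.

τ ≈ 2.10×10⁻¹¹ N·m

The second dipole sits on the axis of the first, so the field there is axial: E₁ = 2kp₁/r³ along +z.
E₁ = 2(8.99×10⁹)(3.45×10⁻¹⁰)/(0.783)³ = 12.92 N/C.
Torque on the second dipole: τ = p₂ E₁ sinθ.
τ = (1.70×10⁻¹²)(12.92)·sin73° = 2.101×10⁻¹¹ N·m.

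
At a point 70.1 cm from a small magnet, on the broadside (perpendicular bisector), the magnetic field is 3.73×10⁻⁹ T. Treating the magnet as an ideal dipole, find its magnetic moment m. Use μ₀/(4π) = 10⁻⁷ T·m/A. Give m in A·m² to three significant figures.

m ≈ 0.0128 A·m²

In the equatorial plane B = (μ₀/4π)·m/r³, so m = Br³·4π/(μ₀).
m = (3.73×10⁻⁹)·(0.701)³ / (10⁻⁷) = 0.01285 A·m².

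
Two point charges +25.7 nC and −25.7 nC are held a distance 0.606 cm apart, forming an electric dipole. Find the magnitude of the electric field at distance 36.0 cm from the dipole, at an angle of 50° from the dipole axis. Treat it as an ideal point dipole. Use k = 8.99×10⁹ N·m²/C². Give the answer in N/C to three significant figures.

Dipole moment p = qd = (2.57×10⁻⁸ C)(0.00606 m) = 1.557×10⁻¹⁰ C·m.
At angle θ the dipole field magnitude is E = (kp/r³)·√(1 + 3cos²θ).
kp/r³ = (8.99×10⁹)(1.557×10⁻¹⁰) / (0.360)³ = 30.00 N/C.
√(1 + 3cos²50°) = √(1 + 3·0.4132) = √2.2395 ≈ 1.4965.
E ≈ 30.00 × 1.497 = 44.90 N/C.

E ≈ 44.9 N/C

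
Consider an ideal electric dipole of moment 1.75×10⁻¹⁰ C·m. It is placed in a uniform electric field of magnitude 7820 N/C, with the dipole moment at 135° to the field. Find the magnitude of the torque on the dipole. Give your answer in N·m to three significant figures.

τ ≈ 9.68×10⁻⁷ N·m

Torque on an electric dipole: τ = pE sinθ.
τ = (1.75×10⁻¹⁰)(7820)·sin135° = 9.677×10⁻⁷ N·m.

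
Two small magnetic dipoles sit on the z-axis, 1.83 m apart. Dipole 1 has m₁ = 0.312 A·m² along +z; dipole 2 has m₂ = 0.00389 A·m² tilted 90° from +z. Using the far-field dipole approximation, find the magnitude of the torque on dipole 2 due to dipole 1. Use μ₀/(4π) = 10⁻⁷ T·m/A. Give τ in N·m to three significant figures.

Dipole B is on the axis of dipole A, so B₁ there is axial: B₁ = (μ₀/4π)·2m₁/r³ along +z.
B₁ = 2(10⁻⁷)(0.312)/(1.83)³ = 1.018×10⁻⁸ T.
τ = m₂ B₁ sinθ.
τ = (0.00389)(1.018×10⁻⁸)·sin90° = 3.961×10⁻¹¹ N·m.

τ ≈ 3.96×10⁻¹¹ N·m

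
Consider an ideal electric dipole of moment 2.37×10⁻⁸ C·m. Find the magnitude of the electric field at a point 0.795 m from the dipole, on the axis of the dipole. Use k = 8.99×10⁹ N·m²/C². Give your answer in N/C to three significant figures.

E ≈ 848 N/C

On the dipole axis E = 2kp/r³.
E = 2·(8.99×10⁹)(2.37×10⁻⁸) / (0.795)³ = 848.1 N/C.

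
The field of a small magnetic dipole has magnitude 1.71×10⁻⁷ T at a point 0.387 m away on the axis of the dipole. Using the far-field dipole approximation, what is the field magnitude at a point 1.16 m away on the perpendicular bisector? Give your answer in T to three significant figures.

Dipole fields scale as 1/r³ in the far field.
The axial field is twice the equatorial field at the same r, so the geometry factor is 1/2.
B₂ = B₁ · (1/2) · (r₁/r₂)³ = 1.71×10⁻⁷ · 0.5 · (0.387/1.16)³.
(r₁/r₂)³ = (0.3336)³ = 0.03713.
B₂ ≈ 3.175×10⁻⁹ T.

B ≈ 3.17×10⁻⁹ T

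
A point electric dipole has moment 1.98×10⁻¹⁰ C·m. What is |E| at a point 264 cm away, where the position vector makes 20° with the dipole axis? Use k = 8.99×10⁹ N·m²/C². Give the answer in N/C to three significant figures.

At angle θ the dipole field magnitude is E = (kp/r³)·√(1 + 3cos²θ).
kp/r³ = (8.99×10⁹)(1.98×10⁻¹⁰) / (2.64)³ = 0.09674 N/C.
√(1 + 3cos²20°) = √(1 + 3·0.8830) = √3.6491 ≈ 1.9103.
E ≈ 0.09674 × 1.910 = 0.1848 N/C.

E ≈ 0.185 N/C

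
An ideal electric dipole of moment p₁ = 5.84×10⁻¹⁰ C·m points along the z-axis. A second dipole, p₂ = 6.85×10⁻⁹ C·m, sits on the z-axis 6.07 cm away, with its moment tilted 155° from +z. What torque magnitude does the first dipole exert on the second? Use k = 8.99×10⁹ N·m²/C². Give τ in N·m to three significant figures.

The second dipole sits on the axis of the first, so the field there is axial: E₁ = 2kp₁/r³ along +z.
E₁ = 2(8.99×10⁹)(5.84×10⁻¹⁰)/(0.0607)³ = 4.695×10⁴ N/C.
Torque on the second dipole: τ = p₂ E₁ sinθ.
τ = (6.85×10⁻⁹)(4.695×10⁴)·sin155° = 1.359×10⁻⁴ N·m.

τ ≈ 1.36×10⁻⁴ N·m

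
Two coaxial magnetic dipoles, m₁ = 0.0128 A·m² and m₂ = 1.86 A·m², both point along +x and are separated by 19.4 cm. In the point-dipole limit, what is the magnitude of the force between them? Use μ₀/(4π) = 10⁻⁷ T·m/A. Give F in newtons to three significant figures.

F ≈ 1.01×10⁻⁵ N

On-axis B of dipole 1: B = (μ₀/4π)·2m₁/r³. Force on dipole 2: F = m₂·dB/dr.
dB/dr = −(μ₀/4π)·6m₁/r⁴, so |F| = (μ₀/4π)·6m₁m₂/r⁴.
F = 6(10⁻⁷)(0.0128)(1.86)/(0.194)⁴ = 1.008×10⁻⁵ N.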